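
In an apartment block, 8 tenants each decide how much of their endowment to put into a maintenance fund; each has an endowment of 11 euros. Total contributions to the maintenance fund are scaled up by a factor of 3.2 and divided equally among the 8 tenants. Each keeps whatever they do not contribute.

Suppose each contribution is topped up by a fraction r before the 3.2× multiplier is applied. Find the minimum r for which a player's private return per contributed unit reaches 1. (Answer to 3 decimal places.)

1.500

With matching at rate r, one contributed unit becomes (1 + r) in the maintenance fund and returns 3.2 × (1 + r) / 8 to the contributor.
Setting this equal to 1: 1 + r = 8/3.2 = 2.5000.
So the minimum matching rate is r = 2.5000 − 1 = 1.500.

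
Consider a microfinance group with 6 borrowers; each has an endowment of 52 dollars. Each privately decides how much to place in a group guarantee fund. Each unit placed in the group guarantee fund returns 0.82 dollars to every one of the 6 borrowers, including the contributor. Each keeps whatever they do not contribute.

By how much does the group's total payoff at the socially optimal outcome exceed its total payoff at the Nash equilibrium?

1223.04 dollars

The private return per contributed unit is 0.82 < 1, so contributing 0 is dominant for every player. At the Nash equilibrium everyone keeps their 52, and the group total is 6 × 52 = 312.
Each contributed unit returns 4.920 to the group as a whole (0.82 to each of 6 players), which exceeds 1, so the social optimum is full contribution: group total = 4.920 × 312 = 1535.04.
Efficiency loss = 1535.04 − 312 = 1223.04.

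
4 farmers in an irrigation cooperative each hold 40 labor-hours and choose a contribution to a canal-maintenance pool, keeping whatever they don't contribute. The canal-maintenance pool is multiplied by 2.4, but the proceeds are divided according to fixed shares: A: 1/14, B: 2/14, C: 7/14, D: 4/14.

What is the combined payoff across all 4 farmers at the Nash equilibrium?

A player with share s gets back 2.4·s per unit contributed, so full contribution is dominant for anyone with s > 1/2.4 = 0.4167 and zero contribution is dominant for anyone below.
The only share above 0.4167 is C's 7/14, contributing 40; the remaining 3 contribute 0. Total contributed: 40.
The canal-maintenance pool pays out 2.4 × 40 = 96.00 in total (split across the unequal shares, but the aggregate is all that matters for the group sum).
The 3 free-riders keep 40 each, adding 120. Group total = 120 + 96.00 = 216.00.

216.00 labor-hours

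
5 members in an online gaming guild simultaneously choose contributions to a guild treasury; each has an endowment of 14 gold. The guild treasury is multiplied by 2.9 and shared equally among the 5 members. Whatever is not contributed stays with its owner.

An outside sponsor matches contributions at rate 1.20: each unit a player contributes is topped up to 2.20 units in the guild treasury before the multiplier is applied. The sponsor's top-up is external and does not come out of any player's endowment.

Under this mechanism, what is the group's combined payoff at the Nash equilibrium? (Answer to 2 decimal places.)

446.60 gold

With the mechanism, a contributed unit returns 2.9 × 2.20 / 5 = 1.2760 per unit of net cost to the contributor — now above 1 — so contributing fully is weakly dominant for every player.
At the Nash equilibrium everyone contributes 14. Group total payoff = 2.9 × 2.20 × 70 = 446.60.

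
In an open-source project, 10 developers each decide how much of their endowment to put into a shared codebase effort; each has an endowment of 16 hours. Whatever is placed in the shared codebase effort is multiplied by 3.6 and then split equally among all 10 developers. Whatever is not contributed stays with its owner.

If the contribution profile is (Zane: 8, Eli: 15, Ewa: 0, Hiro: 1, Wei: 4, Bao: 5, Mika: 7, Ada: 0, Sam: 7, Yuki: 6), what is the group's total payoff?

Total contributed: 8 + 15 + 0 + 1 + 4 + 5 + 7 + 0 + 7 + 6 = 53; total kept: 10 × 16 − 53 = 107.
The shared codebase effort pays out 3.6 × 53 = 190.80 in aggregate.
Group total = 107 + 190.80 = 297.80.

297.80 hours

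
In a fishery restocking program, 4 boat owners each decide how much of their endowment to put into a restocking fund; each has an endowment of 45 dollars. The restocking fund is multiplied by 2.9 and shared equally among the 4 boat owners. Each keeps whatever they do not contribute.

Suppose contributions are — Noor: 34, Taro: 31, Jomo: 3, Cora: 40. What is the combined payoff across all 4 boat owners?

Total contributed: 34 + 31 + 3 + 40 = 108; total kept: 4 × 45 − 108 = 72.
The restocking fund pays out 2.9 × 108 = 313.20 in aggregate.
Group total = 72 + 313.20 = 385.20.

385.20 dollars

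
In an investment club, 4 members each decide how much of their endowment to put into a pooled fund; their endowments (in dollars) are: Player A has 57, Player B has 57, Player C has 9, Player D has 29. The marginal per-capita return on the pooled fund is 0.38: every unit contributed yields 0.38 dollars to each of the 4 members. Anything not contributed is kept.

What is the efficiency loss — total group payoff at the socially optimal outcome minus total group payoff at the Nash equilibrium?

79.04 dollars

The private return per contributed unit is 0.38 < 1 for everyone, so the Nash equilibrium is zero contribution and the group total is Σ E_j = 57 + 57 + 9 + 29 = 152.
Each contributed unit returns 1.520 to the group, so the social optimum is full contribution by everyone: group total = 1.520 × 152 = 231.04.
Efficiency loss = (1.520 − 1) × 152 = 79.04.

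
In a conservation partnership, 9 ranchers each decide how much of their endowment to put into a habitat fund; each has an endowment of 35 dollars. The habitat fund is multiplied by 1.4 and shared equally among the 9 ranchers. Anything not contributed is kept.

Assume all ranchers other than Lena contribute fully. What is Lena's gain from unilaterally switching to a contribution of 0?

Switching from a contribution of 35 to 0 lets Lena keep an extra 35 dollars, but lowers the habitat fund by 35, which costs Lena their own share of that drop: 1.4/9 × 35 = 5.44.
Net gain = 35 − 5.44 = 29.56. The private return per contributed unit (0.1556) is below 1, so free-riding is indeed the best response regardless of what the others do.

29.56 dollars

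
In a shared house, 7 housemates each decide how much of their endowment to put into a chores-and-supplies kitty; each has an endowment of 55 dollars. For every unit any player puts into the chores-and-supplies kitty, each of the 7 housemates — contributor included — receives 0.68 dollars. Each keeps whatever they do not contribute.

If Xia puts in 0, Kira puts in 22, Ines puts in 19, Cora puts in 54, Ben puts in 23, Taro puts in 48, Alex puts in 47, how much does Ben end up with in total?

176.84 dollars

Total contributed: 0 + 22 + 19 + 54 + 23 + 48 + 47 = 213.
Each receives 0.68 × 213 = 144.84 from the chores-and-supplies kitty.
Ben keeps 55 − 23 = 32, so Ben's payoff is 32 + 144.84 = 176.84.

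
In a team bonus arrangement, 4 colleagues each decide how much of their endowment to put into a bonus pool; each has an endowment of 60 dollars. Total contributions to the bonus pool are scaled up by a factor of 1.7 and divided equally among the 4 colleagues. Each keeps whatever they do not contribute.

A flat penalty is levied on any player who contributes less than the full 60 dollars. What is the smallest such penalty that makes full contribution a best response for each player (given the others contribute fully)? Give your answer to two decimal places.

34.50 dollars

Given the others contribute fully, the best deviation is to contribute 0 (any partial contribution still incurs the fine and gives up units whose private return 0.4250 is below 1).
Deviating from 60 to 0 saves 60 dollars but forfeits the deviator's share of the drop in the bonus pool: 1.7/4 × 60 = 25.50.
So the deviation gain is 60 − 25.50 = 34.50, and the fine must be at least 34.50 dollars to wipe it out.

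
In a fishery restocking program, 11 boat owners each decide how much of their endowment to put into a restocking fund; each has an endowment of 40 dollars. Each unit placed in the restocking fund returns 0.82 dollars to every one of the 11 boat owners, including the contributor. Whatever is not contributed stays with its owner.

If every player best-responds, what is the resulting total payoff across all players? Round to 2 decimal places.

440.00 dollars

The private return per contributed unit is 0.82 < 1, so contributing 0 is dominant for every player. At the Nash equilibrium everyone keeps their 40, and the group total is 11 × 40 = 440.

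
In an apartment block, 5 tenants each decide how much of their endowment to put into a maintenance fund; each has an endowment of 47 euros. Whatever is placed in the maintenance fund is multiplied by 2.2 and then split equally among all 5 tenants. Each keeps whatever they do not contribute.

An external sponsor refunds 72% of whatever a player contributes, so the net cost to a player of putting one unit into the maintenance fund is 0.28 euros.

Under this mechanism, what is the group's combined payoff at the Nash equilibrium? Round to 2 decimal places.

With the mechanism, a contributed unit returns (2.2/5) / 0.28 = 1.5714 per unit of net cost to the contributor — now above 1 — so contributing fully is weakly dominant for every player.
So the Nash equilibrium is full contribution by all 5; the group earns 5 × (47 × 0.72 + 2.2 × 47) = 686.20.

686.20 euros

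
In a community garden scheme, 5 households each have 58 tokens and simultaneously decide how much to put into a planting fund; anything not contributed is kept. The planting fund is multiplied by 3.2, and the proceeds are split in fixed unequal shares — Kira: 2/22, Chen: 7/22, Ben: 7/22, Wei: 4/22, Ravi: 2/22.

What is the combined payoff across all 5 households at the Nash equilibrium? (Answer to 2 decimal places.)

Each unit j contributes comes back to j as 3.2 × (j's share), so j prefers to contribute only if that share exceeds 1/3.2 = 0.3125; otherwise keeping the unit dominates.
Chen and Ben clear that bar, contributing 58 each; the remaining 3 contribute 0. Total contributed: 116.
The planting fund pays out 3.2 × 116 = 371.20 in total (split across the unequal shares, but the aggregate is all that matters for the group sum).
The 3 free-riders keep 58 each, adding 174. Group total = 174 + 371.20 = 545.20.

545.20 tokens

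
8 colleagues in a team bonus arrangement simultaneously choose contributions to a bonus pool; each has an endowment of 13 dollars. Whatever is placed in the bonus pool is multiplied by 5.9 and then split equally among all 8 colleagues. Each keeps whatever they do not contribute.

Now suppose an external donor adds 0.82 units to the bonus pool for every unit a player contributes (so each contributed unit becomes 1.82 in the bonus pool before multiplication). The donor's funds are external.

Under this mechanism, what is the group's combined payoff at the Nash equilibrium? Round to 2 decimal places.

Under the mechanism each unit contributed yields 5.9 × 1.82 / 8 = 1.3423 back to its contributor per unit of net cost, which exceeds 1, making full contribution the dominant choice for everyone.
So the Nash equilibrium is full contribution by all 8; the group earns 5.9 × 1.82 × 104 = 1116.75.

1116.75 dollars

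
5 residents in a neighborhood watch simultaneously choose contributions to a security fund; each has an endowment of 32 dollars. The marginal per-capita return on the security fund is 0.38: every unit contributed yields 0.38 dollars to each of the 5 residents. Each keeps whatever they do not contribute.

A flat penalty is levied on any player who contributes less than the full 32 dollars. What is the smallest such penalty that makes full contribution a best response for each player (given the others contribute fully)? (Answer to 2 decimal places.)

Given the others contribute fully, the best deviation is to contribute 0 (any partial contribution still incurs the fine and gives up units whose private return 0.38 is below 1).
Deviating from 32 to 0 saves 32 dollars but forfeits the deviator's share of the drop in the security fund: 0.38 × 32 = 12.16.
So the deviation gain is 32 − 12.16 = 19.84, and the fine must be at least 19.84 dollars to wipe it out.

19.84 dollars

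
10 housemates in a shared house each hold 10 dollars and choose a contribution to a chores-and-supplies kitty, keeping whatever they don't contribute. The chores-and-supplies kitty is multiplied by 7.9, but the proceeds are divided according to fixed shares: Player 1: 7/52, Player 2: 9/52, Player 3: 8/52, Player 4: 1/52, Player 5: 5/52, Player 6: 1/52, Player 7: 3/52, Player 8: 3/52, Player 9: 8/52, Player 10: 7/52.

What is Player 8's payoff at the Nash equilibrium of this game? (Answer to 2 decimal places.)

32.79 dollars

Player j's private return per contributed unit is 7.9 × (j's share). Contributing is weakly dominant for j when that share is at least 1/7.9 = 0.1266, and contributing 0 is dominant otherwise.
Player 1, Player 2, Player 3, Player 9 and Player 10 clear that bar, contributing 10 each; the remaining 5 contribute 0. Total contributed: 50.
Player 8 keeps 10 and receives 7.9 × 50 × 3/52 = 22.79 from the chores-and-supplies kitty, for a payoff of 32.79.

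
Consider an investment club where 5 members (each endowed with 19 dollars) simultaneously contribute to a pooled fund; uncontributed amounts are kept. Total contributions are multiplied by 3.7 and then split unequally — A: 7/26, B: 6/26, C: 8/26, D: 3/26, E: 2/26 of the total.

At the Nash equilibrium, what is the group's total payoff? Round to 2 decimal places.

For player j, contributing a unit is worthwhile iff 3.7 × (j's share) ≥ 1, i.e. iff j's share is at least 0.2703.
The only share above 0.2703 is C's 8/26, contributing 19; the remaining 4 contribute 0. Total contributed: 19.
The pooled fund pays out 3.7 × 19 = 70.30 in total (split across the unequal shares, but the aggregate is all that matters for the group sum).
The 4 free-riders keep 19 each, adding 76. Group total = 76 + 70.30 = 146.30.

146.30 dollars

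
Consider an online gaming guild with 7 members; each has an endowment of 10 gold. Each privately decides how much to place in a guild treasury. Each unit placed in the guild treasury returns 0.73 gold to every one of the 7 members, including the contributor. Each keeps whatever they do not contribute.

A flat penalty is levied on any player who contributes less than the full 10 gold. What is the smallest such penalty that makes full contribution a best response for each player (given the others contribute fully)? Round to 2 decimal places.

2.70 gold

Given the others contribute fully, the best deviation is to contribute 0 (any partial contribution still incurs the fine and gives up units whose private return 0.73 is below 1).
Deviating from 10 to 0 saves 10 gold but forfeits the deviator's share of the drop in the guild treasury: 0.73 × 10 = 7.30.
So the deviation gain is 10 − 7.30 = 2.70, and the fine must be at least 2.70 gold to wipe it out.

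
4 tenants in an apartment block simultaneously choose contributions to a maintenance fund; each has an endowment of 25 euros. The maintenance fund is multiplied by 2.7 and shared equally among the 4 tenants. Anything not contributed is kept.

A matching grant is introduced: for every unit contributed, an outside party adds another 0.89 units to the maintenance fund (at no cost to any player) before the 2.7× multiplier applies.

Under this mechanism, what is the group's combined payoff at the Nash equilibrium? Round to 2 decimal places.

510.30 euros

Under the mechanism each unit contributed yields 2.7 × 1.89 / 4 = 1.2758 back to its contributor per unit of net cost, which exceeds 1, making full contribution the dominant choice for everyone.
So the Nash equilibrium is full contribution by all 4; the group earns 2.7 × 1.89 × 100 = 510.30.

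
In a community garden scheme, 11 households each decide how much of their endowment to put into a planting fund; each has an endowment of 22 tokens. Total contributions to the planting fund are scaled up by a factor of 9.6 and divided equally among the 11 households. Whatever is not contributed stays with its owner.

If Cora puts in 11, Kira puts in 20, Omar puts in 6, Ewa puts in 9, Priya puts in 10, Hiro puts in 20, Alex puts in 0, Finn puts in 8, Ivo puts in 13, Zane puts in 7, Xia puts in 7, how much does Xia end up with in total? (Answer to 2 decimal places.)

111.87 tokens

Total contributed: 11 + 20 + 6 + 9 + 10 + 20 + 0 + 8 + 13 + 7 + 7 = 111.
Each receives 9.6 × 111 / 11 = 96.87 from the planting fund.
Xia keeps 22 − 7 = 15, so Xia's payoff is 15 + 96.87 = 111.87.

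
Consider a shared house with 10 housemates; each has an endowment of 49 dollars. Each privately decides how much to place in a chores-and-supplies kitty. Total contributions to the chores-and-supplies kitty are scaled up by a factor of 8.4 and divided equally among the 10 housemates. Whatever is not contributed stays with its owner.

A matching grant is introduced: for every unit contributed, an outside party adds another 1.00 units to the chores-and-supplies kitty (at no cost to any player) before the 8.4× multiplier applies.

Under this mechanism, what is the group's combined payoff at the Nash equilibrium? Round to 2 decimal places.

Under the mechanism each unit contributed yields 8.4 × 2.00 / 10 = 1.6800 back to its contributor per unit of net cost, which exceeds 1, making full contribution the dominant choice for everyone.
So the Nash equilibrium is full contribution by all 10; the group earns 8.4 × 2.00 × 490 = 8232.00.

8232.00 dollars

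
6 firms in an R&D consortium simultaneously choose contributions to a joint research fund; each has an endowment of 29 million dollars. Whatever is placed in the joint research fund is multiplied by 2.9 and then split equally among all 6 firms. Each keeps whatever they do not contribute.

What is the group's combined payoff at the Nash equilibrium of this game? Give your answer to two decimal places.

Each contributed unit returns 2.9/6 = 0.4833 to its contributor — below 1 — so contributing 0 is dominant for every player. At the Nash equilibrium everyone keeps their 29, and the group total is 6 × 29 = 174.

174.00 million dollars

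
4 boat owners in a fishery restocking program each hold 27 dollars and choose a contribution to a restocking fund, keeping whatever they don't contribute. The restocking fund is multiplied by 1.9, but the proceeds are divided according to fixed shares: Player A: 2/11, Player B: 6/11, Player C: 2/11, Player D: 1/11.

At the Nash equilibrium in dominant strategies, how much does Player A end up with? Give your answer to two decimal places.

For player j, contributing a unit is worthwhile iff 1.9 × (j's share) ≥ 1, i.e. iff j's share is at least 0.5263.
Only Player B (6/11) clears that bar, contributing 27; the remaining 3 contribute 0. Total contributed: 27.
Player A keeps 27 and receives 1.9 × 27 × 2/11 = 9.33 from the restocking fund, for a payoff of 36.33.

36.33 dollars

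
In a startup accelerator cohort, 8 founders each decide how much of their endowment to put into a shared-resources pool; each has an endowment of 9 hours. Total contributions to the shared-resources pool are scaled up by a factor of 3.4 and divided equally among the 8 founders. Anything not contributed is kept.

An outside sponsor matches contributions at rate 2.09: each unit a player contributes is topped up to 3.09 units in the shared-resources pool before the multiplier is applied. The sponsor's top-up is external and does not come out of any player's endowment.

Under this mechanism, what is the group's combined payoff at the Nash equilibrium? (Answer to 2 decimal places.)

With the mechanism, a contributed unit returns 3.4 × 3.09 / 8 = 1.3133 per unit of net cost to the contributor — now above 1 — so contributing fully is weakly dominant for every player.
At the Nash equilibrium everyone contributes 9. Group total payoff = 3.4 × 3.09 × 72 = 756.43.

756.43 hours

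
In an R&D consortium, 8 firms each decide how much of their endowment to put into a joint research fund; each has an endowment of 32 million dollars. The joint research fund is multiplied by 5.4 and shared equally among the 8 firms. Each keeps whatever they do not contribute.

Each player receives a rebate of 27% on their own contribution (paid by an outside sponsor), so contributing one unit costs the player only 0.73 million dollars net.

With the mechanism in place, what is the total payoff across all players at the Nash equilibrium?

256.00 million dollars

Even with the mechanism, each unit contributed returns only (5.4/8) / 0.73 = 0.9247 per unit of net cost, so contributing nothing is still dominant.
At the Nash equilibrium no one contributes; group total payoff = 8 × 32 = 256.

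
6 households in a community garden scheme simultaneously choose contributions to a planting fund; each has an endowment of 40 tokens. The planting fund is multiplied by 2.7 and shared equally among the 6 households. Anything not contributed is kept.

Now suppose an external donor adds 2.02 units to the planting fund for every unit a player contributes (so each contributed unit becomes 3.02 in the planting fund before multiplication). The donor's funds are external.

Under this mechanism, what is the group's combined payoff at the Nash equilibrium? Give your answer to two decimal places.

1956.96 tokens

With the mechanism, a contributed unit returns 2.7 × 3.02 / 6 = 1.3590 per unit of net cost to the contributor — now above 1 — so contributing fully is weakly dominant for every player.
So the Nash equilibrium is full contribution by all 6; the group earns 2.7 × 3.02 × 240 = 1956.96.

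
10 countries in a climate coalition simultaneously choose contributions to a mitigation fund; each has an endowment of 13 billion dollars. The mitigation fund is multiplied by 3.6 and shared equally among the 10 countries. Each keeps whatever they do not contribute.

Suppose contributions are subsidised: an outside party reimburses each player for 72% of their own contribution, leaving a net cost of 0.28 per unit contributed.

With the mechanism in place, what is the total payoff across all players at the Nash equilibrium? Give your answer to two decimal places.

Under the mechanism each unit contributed yields (3.6/10) / 0.28 = 1.2857 back to its contributor per unit of net cost, which exceeds 1, making full contribution the dominant choice for everyone.
So the Nash equilibrium is full contribution by all 10; the group earns 10 × (13 × 0.72 + 3.6 × 13) = 561.60.

561.60 billion dollars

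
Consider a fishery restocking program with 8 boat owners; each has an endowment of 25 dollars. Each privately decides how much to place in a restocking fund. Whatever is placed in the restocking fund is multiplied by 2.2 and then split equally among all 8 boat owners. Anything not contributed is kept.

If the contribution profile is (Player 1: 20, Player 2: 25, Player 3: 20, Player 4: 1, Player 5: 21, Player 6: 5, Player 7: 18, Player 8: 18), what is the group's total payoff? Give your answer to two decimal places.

Total contributed: 20 + 25 + 20 + 1 + 21 + 5 + 18 + 18 = 128; total kept: 8 × 25 − 128 = 72.
The restocking fund pays out 2.2 × 128 = 281.60 in aggregate.
Group total = 72 + 281.60 = 353.60.

353.60 dollars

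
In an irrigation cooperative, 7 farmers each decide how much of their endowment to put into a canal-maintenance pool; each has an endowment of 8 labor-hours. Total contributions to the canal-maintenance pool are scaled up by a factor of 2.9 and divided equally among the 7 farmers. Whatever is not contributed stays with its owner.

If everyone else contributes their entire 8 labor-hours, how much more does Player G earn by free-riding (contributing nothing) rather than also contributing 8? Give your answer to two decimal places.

Switching from a contribution of 8 to 0 lets Player G keep an extra 8 labor-hours, but lowers the canal-maintenance pool by 8, which costs Player G their own share of that drop: 2.9/7 × 8 = 3.31.
Net gain = 8 − 3.31 = 4.69. The private return per contributed unit (0.4143) is below 1, so free-riding is indeed the best response regardless of what the others do.

4.69 labor-hours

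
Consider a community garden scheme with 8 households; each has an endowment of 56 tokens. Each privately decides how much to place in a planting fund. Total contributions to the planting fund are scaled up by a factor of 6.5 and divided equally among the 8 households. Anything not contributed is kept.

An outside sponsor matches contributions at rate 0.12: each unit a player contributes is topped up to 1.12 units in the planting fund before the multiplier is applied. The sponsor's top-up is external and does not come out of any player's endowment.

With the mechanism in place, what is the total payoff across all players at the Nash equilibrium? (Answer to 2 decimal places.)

448.00 tokens

With the mechanism, a contributed unit returns 6.5 × 1.12 / 8 = 0.9100 per unit of net cost — still below 1 — so contributing 0 remains dominant for every player.
At the Nash equilibrium no one contributes; group total payoff = 8 × 56 = 448.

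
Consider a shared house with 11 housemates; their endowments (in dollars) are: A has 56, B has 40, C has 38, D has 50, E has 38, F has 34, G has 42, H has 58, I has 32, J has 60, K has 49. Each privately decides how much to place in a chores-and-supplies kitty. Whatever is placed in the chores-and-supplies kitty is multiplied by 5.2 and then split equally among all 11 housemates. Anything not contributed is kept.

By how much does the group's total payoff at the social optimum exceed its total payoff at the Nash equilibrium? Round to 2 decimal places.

2087.40 dollars

The private return per contributed unit is 5.2/11 = 0.4727 < 1 for every player regardless of endowment, so the Nash equilibrium is zero contribution and the group total is Σ E_j = 56 + 40 + 38 + 50 + 38 + 34 + 42 + 58 + 32 + 60 + 49 = 497.
Each contributed unit returns 5.200 to the group, so the social optimum is full contribution by everyone: group total = 5.200 × 497 = 2584.40.
Efficiency loss = (5.200 − 1) × 497 = 2087.40.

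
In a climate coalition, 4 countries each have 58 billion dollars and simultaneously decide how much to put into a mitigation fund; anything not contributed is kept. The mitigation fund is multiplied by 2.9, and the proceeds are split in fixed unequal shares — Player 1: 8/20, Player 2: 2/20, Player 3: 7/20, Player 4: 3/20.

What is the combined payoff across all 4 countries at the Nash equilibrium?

452.40 billion dollars

Player j's private return per contributed unit is 2.9 × (j's share). Contributing is weakly dominant for j when that share is at least 1/2.9 = 0.3448, and contributing 0 is dominant otherwise.
Player 1 and Player 3 are above the threshold, contributing 58 each; the remaining 2 contribute 0. Total contributed: 116.
The mitigation fund pays out 2.9 × 116 = 336.40 in total (split across the unequal shares, but the aggregate is all that matters for the group sum).
The 2 free-riders keep 58 each, adding 116. Group total = 116 + 336.40 = 452.40.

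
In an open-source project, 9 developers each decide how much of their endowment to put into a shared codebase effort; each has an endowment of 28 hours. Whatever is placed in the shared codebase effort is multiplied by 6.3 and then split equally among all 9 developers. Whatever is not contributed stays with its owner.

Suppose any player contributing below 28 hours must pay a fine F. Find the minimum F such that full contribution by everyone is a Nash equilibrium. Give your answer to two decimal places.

Given the others contribute fully, the best deviation is to contribute 0 (any partial contribution still incurs the fine and gives up units whose private return 0.7000 is below 1).
Deviating from 28 to 0 saves 28 hours but forfeits the deviator's share of the drop in the shared codebase effort: 6.3/9 × 28 = 19.60.
So the deviation gain is 28 − 19.60 = 8.40, and the fine must be at least 8.40 hours to wipe it out.

8.40 hours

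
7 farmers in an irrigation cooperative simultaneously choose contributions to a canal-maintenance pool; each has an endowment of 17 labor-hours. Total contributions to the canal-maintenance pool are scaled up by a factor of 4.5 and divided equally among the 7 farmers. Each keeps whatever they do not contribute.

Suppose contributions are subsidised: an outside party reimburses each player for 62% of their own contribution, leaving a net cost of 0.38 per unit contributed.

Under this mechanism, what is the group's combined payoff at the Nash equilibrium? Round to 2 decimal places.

609.28 labor-hours

The effective private return per unit is now (4.5/7) / 0.38 = 1.6917 > 1, so every player's dominant strategy flips to full contribution.
At the Nash equilibrium everyone contributes 17. Group total payoff = 7 × (17 × 0.62 + 4.5 × 17) = 609.28.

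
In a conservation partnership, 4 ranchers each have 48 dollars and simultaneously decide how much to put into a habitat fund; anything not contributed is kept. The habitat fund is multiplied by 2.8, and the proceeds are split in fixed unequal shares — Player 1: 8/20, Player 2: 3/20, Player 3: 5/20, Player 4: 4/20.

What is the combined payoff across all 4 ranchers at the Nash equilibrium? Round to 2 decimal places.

278.40 dollars

Player j's private return per contributed unit is 2.8 × (j's share). Contributing is weakly dominant for j when that share is at least 1/2.8 = 0.3571, and contributing 0 is dominant otherwise.
Only Player 1 (8/20) clears that bar, contributing 48; the remaining 3 contribute 0. Total contributed: 48.
The habitat fund pays out 2.8 × 48 = 134.40 in total (split across the unequal shares, but the aggregate is all that matters for the group sum).
The 3 free-riders keep 48 each, adding 144. Group total = 144 + 134.40 = 278.40.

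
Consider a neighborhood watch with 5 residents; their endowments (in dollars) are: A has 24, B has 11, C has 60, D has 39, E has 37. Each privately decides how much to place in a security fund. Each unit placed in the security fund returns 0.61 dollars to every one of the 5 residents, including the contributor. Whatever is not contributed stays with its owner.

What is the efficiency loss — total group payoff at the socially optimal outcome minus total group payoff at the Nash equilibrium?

The private return per contributed unit is 0.61 < 1 for everyone, so the Nash equilibrium is zero contribution and the group total is Σ E_j = 24 + 11 + 60 + 39 + 37 = 171.
Each contributed unit returns 3.050 to the group, so the social optimum is full contribution by everyone: group total = 3.050 × 171 = 521.55.
Efficiency loss = (3.050 − 1) × 171 = 350.55.

350.55 dollars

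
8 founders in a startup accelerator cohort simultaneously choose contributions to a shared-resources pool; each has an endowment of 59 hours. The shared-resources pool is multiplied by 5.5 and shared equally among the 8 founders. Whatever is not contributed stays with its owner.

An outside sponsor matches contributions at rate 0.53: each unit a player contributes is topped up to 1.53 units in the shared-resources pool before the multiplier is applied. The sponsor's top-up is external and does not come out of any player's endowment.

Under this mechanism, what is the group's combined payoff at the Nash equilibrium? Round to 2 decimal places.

The effective private return per unit is now 5.5 × 1.53 / 8 = 1.0519 > 1, so every player's dominant strategy flips to full contribution.
At the Nash equilibrium everyone contributes 59. Group total payoff = 5.5 × 1.53 × 472 = 3971.88.

3971.88 hours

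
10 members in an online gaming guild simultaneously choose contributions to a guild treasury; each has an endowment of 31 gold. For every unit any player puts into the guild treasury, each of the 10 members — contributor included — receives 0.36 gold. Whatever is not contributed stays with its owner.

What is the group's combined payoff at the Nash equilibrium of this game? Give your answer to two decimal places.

310.00 gold

The private return per contributed unit is 0.36 < 1, so contributing 0 is dominant for every player. At the Nash equilibrium everyone keeps their 31, and the group total is 10 × 31 = 310.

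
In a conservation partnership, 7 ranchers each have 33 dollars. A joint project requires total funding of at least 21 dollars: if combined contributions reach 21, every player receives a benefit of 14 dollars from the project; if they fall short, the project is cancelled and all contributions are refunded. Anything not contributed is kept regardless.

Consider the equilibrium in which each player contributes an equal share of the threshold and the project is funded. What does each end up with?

44 dollars

Equal share of the threshold: 21/7 = 3.
At this profile no one gains by cutting their contribution: any cut drops the total below 21, the project is cancelled, contributions are refunded, and the deviator ends with 33, which is less than 33 − 3 + 14 = 44. Contributing more than 3 just wastes the excess. So contributing exactly 3 is a best response.
Each player's payoff: 33 − 3 + 14 = 44.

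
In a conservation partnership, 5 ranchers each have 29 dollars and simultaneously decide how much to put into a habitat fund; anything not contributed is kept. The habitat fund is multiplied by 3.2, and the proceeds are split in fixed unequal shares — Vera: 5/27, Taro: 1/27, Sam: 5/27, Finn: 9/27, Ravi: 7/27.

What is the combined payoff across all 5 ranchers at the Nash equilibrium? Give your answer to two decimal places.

208.80 dollars

Each unit j contributes comes back to j as 3.2 × (j's share), so j prefers to contribute only if that share exceeds 1/3.2 = 0.3125; otherwise keeping the unit dominates.
The only share above 0.3125 is Finn's 9/27, contributing 29; the remaining 4 contribute 0. Total contributed: 29.
The habitat fund pays out 3.2 × 29 = 92.80 in total (split across the unequal shares, but the aggregate is all that matters for the group sum).
The 4 free-riders keep 29 each, adding 116. Group total = 116 + 92.80 = 208.80.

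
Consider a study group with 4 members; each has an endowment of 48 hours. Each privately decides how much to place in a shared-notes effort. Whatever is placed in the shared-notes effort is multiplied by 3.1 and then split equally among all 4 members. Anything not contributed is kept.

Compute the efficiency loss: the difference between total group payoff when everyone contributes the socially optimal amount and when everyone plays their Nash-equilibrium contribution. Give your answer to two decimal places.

Each contributed unit returns 3.1/4 = 0.7750 to its contributor — below 1 — so contributing 0 is dominant for every player. At the Nash equilibrium everyone keeps their 48, and the group total is 4 × 48 = 192.
Each contributed unit returns 3.100 to the group as a whole (0.7750 to each of 4 players), which exceeds 1, so the social optimum is full contribution: group total = 3.100 × 192 = 595.20.
Efficiency loss = 595.20 − 192 = 403.20.

403.20 hours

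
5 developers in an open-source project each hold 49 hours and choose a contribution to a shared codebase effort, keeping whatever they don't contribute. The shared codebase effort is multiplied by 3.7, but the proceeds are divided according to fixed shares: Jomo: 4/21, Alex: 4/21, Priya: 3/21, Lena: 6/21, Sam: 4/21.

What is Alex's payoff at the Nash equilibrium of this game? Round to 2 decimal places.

83.53 hours

For player j, contributing a unit is worthwhile iff 3.7 × (j's share) ≥ 1, i.e. iff j's share is at least 0.2703.
The only share above 0.2703 is Lena's 6/21, contributing 49; the remaining 4 contribute 0. Total contributed: 49.
Alex keeps 49 and receives 3.7 × 49 × 4/21 = 34.53 from the shared codebase effort, for a payoff of 83.53.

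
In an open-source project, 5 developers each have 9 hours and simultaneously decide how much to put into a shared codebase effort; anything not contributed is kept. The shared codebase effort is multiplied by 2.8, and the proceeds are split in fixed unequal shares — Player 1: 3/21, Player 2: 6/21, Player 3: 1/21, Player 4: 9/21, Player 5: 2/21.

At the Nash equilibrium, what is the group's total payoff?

61.20 hours

A player with share s gets back 2.8·s per unit contributed, so full contribution is dominant for anyone with s > 1/2.8 = 0.3571 and zero contribution is dominant for anyone below.
The only share above 0.3571 is Player 4's 9/21, contributing 9; the remaining 4 contribute 0. Total contributed: 9.
The shared codebase effort pays out 2.8 × 9 = 25.20 in total (split across the unequal shares, but the aggregate is all that matters for the group sum).
The 4 free-riders keep 9 each, adding 36. Group total = 36 + 25.20 = 61.20.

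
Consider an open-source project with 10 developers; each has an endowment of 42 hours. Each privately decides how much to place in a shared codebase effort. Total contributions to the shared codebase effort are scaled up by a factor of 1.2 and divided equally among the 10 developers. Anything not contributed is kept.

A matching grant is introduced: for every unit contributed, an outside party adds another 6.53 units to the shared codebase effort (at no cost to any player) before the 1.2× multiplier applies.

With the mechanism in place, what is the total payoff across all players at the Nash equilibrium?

420.00 hours

Even with the mechanism, each unit contributed returns only 1.2 × 7.53 / 10 = 0.9036 per unit of net cost, so contributing nothing is still dominant.
At the Nash equilibrium no one contributes; group total payoff = 10 × 42 = 420.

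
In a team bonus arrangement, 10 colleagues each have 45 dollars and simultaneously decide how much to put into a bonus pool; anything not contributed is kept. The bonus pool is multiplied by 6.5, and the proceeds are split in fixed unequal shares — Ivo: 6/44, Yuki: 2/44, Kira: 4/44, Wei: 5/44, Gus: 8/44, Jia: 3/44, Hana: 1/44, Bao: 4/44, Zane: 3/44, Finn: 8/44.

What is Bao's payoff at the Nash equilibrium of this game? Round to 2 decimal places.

A player with share s gets back 6.5·s per unit contributed, so full contribution is dominant for anyone with s > 1/6.5 = 0.1538 and zero contribution is dominant for anyone below.
Gus and Finn clear that bar, contributing 45 each; the remaining 8 contribute 0. Total contributed: 90.
Bao keeps 45 and receives 6.5 × 90 × 4/44 = 53.18 from the bonus pool, for a payoff of 98.18.

98.18 dollars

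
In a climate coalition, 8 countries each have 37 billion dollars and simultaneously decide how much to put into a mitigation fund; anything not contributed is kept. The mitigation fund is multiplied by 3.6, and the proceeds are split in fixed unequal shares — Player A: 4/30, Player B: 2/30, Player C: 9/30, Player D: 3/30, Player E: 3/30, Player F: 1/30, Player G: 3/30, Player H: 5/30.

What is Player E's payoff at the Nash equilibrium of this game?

50.32 billion dollars

For player j, contributing a unit is worthwhile iff 3.6 × (j's share) ≥ 1, i.e. iff j's share is at least 0.2778.
Only Player C (9/30) clears that bar, contributing 37; the remaining 7 contribute 0. Total contributed: 37.
Player E keeps 37 and receives 3.6 × 37 × 3/30 = 13.32 from the mitigation fund, for a payoff of 50.32.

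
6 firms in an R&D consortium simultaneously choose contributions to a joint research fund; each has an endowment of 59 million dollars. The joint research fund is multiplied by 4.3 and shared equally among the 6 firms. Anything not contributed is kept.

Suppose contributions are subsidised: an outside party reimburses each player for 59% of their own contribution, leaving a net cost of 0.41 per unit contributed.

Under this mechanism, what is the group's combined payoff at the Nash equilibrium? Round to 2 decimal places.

Under the mechanism each unit contributed yields (4.3/6) / 0.41 = 1.7480 back to its contributor per unit of net cost, which exceeds 1, making full contribution the dominant choice for everyone.
So the Nash equilibrium is full contribution by all 6; the group earns 6 × (59 × 0.59 + 4.3 × 59) = 1731.06.

1731.06 million dollars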